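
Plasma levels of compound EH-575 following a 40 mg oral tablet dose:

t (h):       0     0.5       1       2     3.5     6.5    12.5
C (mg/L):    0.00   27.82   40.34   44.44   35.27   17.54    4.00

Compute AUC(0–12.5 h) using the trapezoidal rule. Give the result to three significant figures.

Trapezoidal AUC_0→12.5:
  [0→0.5]: (0.00+27.82)/2 × 0.5 = 6.955
  [0.5→1]: (27.82+40.34)/2 × 0.5 = 17.04
  [1→2]: (40.34+44.44)/2 × 1 = 42.39
  [2→3.5]: (44.44+35.27)/2 × 1.5 = 59.7825
  [3.5→6.5]: (35.27+17.54)/2 × 3 = 79.215
  [6.5→12.5]: (17.54+4.00)/2 × 6 = 64.62
  Sum = 270.0025 mg/L·h

AUC = 270 mg/L·h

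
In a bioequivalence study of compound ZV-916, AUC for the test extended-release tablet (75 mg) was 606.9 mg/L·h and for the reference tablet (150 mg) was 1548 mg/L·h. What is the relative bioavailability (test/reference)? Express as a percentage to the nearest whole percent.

F_rel = (AUC_test/D_test) / (AUC_ref/D_ref)
      = (606.9/75) / (1548/150)
      = 8.092 / 10.32 = 0.7841 = 78.41%

F_rel = 78%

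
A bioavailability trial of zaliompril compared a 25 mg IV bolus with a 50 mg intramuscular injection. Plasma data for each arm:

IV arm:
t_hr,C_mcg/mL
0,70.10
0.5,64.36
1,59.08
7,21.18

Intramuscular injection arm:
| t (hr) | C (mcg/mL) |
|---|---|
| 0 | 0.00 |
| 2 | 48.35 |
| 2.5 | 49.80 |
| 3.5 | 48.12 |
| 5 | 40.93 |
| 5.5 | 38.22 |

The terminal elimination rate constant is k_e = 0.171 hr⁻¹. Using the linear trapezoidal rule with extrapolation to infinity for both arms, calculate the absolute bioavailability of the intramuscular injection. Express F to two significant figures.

Trapezoidal AUC_0→7 (IV):
  [0→0.5]: (70.10+64.36)/2 × 0.5 = 33.615
  [0.5→1]: (64.36+59.08)/2 × 0.5 = 30.86
  [1→7]: (59.08+21.18)/2 × 6 = 240.78
  Sum = 305.255 mcg/mL·hr
IV tail: 21.18/0.171 = 123.860; AUC_iv,0→∞ = 305.255 + 123.860 = 429.115 mcg/mL·hr
Trapezoidal AUC_0→5.5 (intramuscular injection):
  [0→2]: (0.00+48.35)/2 × 2 = 48.35
  [2→2.5]: (48.35+49.80)/2 × 0.5 = 24.5375
  [2.5→3.5]: (49.80+48.12)/2 × 1 = 48.96
  [3.5→5]: (48.12+40.93)/2 × 1.5 = 66.7875
  [5→5.5]: (40.93+38.22)/2 × 0.5 = 19.7875
  Sum = 208.4225 mcg/mL·hr
intramuscular injection tail: 38.22/0.171 = 223.509; AUC_ev,0→∞ = 208.4225 + 223.509 = 431.9315 mcg/mL·hr
F = (AUC_ev/D_ev)/(AUC_iv/D_iv) = (431.9315/50)/(429.115/25) = 8.63863/17.1646 = 0.5033

F = 0.50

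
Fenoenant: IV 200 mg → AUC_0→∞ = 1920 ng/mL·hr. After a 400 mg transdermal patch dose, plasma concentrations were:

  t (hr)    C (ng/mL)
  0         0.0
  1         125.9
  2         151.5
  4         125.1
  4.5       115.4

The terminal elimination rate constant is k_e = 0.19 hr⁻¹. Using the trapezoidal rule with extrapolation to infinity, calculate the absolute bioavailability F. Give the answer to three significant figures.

F = 0.298

Trapezoidal AUC_0→4.5 (transdermal patch):
  [0→1]: (0.0+125.9)/2 × 1 = 62.95
  [1→2]: (125.9+151.5)/2 × 1 = 138.7
  [2→4]: (151.5+125.1)/2 × 2 = 276.6
  [4→4.5]: (125.1+115.4)/2 × 0.5 = 60.125
  Sum = 538.375 ng/mL·hr
Tail: C_last/k_e = 115.4/0.19 = 607.368
AUC_0→∞ (transdermal patch) = 538.375 + 607.368 = 1145.743 ng/mL·hr
F = (AUC_ev/D_ev)/(AUC_iv/D_iv) = (1145.743/400)/(1920/200) = 2.8643575/9.6 = 0.2984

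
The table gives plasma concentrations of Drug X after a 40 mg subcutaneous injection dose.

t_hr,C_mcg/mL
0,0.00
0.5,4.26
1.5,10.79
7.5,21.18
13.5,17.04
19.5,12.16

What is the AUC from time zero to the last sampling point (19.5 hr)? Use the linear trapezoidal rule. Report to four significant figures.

AUC = 306.8 mcg/mL·hr

Trapezoidal AUC_0→19.5:
  [0→0.5]: (0.00+4.26)/2 × 0.5 = 1.065
  [0.5→1.5]: (4.26+10.79)/2 × 1 = 7.525
  [1.5→7.5]: (10.79+21.18)/2 × 6 = 95.91
  [7.5→13.5]: (21.18+17.04)/2 × 6 = 114.66
  [13.5→19.5]: (17.04+12.16)/2 × 6 = 87.6
  Sum = 306.76 mcg/mL·hr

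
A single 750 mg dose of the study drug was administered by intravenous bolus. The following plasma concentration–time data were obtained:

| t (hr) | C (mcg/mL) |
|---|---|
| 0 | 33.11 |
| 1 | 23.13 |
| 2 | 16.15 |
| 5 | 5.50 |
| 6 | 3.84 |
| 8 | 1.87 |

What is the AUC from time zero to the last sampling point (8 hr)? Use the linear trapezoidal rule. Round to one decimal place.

Trapezoidal AUC_0→8:
  [0→1]: (33.11+23.13)/2 × 1 = 28.12
  [1→2]: (23.13+16.15)/2 × 1 = 19.64
  [2→5]: (16.15+5.50)/2 × 3 = 32.475
  [5→6]: (5.50+3.84)/2 × 1 = 4.67
  [6→8]: (3.84+1.87)/2 × 2 = 5.71
  Sum = 90.615 mcg/mL·hr

AUC = 90.6 mcg/mL·hr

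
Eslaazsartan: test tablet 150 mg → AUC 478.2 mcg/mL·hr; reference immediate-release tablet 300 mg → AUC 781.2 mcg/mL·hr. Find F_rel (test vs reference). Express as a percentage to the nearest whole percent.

F_rel = 122%

F_rel = (AUC_test/D_test) / (AUC_ref/D_ref)
      = (478.2/150) / (781.2/300)
      = 3.188 / 2.604 = 1.2243 = 122.43%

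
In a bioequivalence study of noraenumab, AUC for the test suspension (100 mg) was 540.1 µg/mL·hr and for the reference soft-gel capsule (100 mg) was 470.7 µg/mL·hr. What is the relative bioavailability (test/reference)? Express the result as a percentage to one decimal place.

F_rel = (AUC_test/D_test) / (AUC_ref/D_ref)
      = (540.1/100) / (470.7/100)
      = 5.401 / 4.707 = 1.1474 = 114.74%

F_rel = 114.7%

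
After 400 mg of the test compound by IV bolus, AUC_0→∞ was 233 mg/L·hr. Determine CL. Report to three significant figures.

CL = 1.72 L/hr

CL = Dose_iv / AUC_0→∞
   = 400 / 233 = 1.71674 L/hr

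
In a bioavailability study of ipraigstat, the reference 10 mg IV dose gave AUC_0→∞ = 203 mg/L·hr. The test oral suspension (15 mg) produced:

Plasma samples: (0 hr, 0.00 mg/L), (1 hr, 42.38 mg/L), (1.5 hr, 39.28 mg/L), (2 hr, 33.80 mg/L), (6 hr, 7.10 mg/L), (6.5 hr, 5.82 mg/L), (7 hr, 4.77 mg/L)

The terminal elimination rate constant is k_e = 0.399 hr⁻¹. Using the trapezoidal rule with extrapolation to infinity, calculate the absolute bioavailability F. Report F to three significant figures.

F = 0.524

Trapezoidal AUC_0→7 (oral suspension):
  [0→1]: (0.00+42.38)/2 × 1 = 21.19
  [1→1.5]: (42.38+39.28)/2 × 0.5 = 20.415
  [1.5→2]: (39.28+33.80)/2 × 0.5 = 18.27
  [2→6]: (33.80+7.10)/2 × 4 = 81.8
  [6→6.5]: (7.10+5.82)/2 × 0.5 = 3.23
  [6.5→7]: (5.82+4.77)/2 × 0.5 = 2.6475
  Sum = 147.5525 mg/L·hr
Tail: C_last/k_e = 4.77/0.399 = 11.955
AUC_0→∞ (oral suspension) = 147.5525 + 11.955 = 159.5075 mg/L·hr
F = (AUC_ev/D_ev)/(AUC_iv/D_iv) = (159.5075/15)/(203/10) = 10.6338/20.3 = 0.5238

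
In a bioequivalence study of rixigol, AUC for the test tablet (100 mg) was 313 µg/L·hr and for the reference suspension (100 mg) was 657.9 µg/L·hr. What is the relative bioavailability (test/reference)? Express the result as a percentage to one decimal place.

F_rel = (AUC_test/D_test) / (AUC_ref/D_ref)
      = (313/100) / (657.9/100)
      = 3.13 / 6.579 = 0.4758 = 47.58%

F_rel = 47.6%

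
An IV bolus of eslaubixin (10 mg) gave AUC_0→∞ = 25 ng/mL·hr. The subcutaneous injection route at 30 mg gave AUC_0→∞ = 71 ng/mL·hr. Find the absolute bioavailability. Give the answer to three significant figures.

F = (AUC_ev / D_ev) / (AUC_iv / D_iv)
  = (71/30) / (25/10)
  = 2.36667 / 2.5 = 0.9467

F = 0.947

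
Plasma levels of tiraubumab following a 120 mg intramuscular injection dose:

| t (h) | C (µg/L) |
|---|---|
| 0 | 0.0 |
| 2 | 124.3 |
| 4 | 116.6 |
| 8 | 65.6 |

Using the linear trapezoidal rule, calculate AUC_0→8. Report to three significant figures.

AUC = 730 µg/L·h

Trapezoidal AUC_0→8:
  [0→2]: (0.0+124.3)/2 × 2 = 124.3
  [2→4]: (124.3+116.6)/2 × 2 = 240.9
  [4→8]: (116.6+65.6)/2 × 4 = 364.4
  Sum = 729.6 µg/L·h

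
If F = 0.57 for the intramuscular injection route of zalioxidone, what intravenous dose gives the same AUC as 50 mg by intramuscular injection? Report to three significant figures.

Systemic exposure from an extravascular dose = F × D_ev, so the equivalent IV dose is F × D_ev.
D_iv = F × D_ev = 0.57 × 50 = 28.5 mg

D_iv = 28.5 mg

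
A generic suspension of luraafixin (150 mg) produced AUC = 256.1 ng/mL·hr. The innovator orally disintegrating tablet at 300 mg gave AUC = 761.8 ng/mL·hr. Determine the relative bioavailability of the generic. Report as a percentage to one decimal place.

F_rel = 67.2%

F_rel = (AUC_test/D_test) / (AUC_ref/D_ref)
      = (256.1/150) / (761.8/300)
      = 1.70733 / 2.53933 = 0.6724 = 67.24%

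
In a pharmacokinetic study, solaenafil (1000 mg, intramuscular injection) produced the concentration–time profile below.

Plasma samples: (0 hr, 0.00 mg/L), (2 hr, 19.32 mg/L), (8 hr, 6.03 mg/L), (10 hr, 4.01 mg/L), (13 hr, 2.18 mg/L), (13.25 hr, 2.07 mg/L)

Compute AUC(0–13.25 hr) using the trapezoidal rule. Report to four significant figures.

AUC = 115.2 mg/L·hr

Trapezoidal AUC_0→13.25:
  [0→2]: (0.00+19.32)/2 × 2 = 19.32
  [2→8]: (19.32+6.03)/2 × 6 = 76.05
  [8→10]: (6.03+4.01)/2 × 2 = 10.04
  [10→13]: (4.01+2.18)/2 × 3 = 9.285
  [13→13.25]: (2.18+2.07)/2 × 0.25 = 0.53125
  Sum = 115.22625 mg/L·hr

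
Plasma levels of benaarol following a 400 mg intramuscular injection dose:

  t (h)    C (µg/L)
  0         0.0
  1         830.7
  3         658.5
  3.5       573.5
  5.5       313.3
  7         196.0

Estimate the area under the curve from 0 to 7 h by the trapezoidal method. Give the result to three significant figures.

AUC = 3480 µg/L·h

Trapezoidal AUC_0→7:
  [0→1]: (0.0+830.7)/2 × 1 = 415.35
  [1→3]: (830.7+658.5)/2 × 2 = 1489.2
  [3→3.5]: (658.5+573.5)/2 × 0.5 = 308.0
  [3.5→5.5]: (573.5+313.3)/2 × 2 = 886.8
  [5.5→7]: (313.3+196.0)/2 × 1.5 = 381.975
  Sum = 3481.325 µg/L·h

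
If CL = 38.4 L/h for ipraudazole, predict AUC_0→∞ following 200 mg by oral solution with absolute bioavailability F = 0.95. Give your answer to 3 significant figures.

AUC_0→∞ = F × Dose / CL
        = 0.95 × 200 / 38.4 = 4.94792 mg/L·h

AUC = 4.95 mg/L·h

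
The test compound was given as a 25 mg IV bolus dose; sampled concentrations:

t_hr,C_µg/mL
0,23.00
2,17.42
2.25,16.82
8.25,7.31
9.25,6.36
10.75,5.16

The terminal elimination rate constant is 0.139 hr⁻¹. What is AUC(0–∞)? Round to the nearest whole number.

AUC = 170 µg/mL·hr

Trapezoidal AUC_0→10.75:
  [0→2]: (23.00+17.42)/2 × 2 = 40.42
  [2→2.25]: (17.42+16.82)/2 × 0.25 = 4.28
  [2.25→8.25]: (16.82+7.31)/2 × 6 = 72.39
  [8.25→9.25]: (7.31+6.36)/2 × 1 = 6.835
  [9.25→10.75]: (6.36+5.16)/2 × 1.5 = 8.64
  Sum = 132.565 µg/mL·hr
Extrapolated tail: C_last / k_e = 5.16 / 0.139 = 37.122
AUC_0→∞ = 132.565 + 37.122 = 169.687 µg/mL·hr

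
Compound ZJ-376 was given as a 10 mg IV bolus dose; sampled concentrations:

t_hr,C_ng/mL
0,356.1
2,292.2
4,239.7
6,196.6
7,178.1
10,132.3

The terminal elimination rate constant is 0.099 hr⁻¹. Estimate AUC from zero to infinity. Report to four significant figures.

AUC = 3606 ng/mL·hr

Trapezoidal AUC_0→10:
  [0→2]: (356.1+292.2)/2 × 2 = 648.3
  [2→4]: (292.2+239.7)/2 × 2 = 531.9
  [4→6]: (239.7+196.6)/2 × 2 = 436.3
  [6→7]: (196.6+178.1)/2 × 1 = 187.35
  [7→10]: (178.1+132.3)/2 × 3 = 465.6
  Sum = 2269.45 ng/mL·hr
Extrapolated tail: C_last / k_e = 132.3 / 0.099 = 1336.364
AUC_0→∞ = 2269.45 + 1336.364 = 3605.814 ng/mL·hr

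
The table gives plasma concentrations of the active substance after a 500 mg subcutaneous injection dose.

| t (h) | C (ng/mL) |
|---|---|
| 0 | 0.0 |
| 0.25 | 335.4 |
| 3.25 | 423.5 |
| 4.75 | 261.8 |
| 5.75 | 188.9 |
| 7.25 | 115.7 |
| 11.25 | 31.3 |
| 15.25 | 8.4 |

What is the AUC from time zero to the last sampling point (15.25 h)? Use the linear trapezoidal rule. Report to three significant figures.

AUC = 2520 ng/mL·h

Trapezoidal AUC_0→15.25:
  [0→0.25]: (0.0+335.4)/2 × 0.25 = 41.925
  [0.25→3.25]: (335.4+423.5)/2 × 3 = 1138.35
  [3.25→4.75]: (423.5+261.8)/2 × 1.5 = 513.975
  [4.75→5.75]: (261.8+188.9)/2 × 1 = 225.35
  [5.75→7.25]: (188.9+115.7)/2 × 1.5 = 228.45
  [7.25→11.25]: (115.7+31.3)/2 × 4 = 294.0
  [11.25→15.25]: (31.3+8.4)/2 × 4 = 79.4
  Sum = 2521.45 ng/mL·h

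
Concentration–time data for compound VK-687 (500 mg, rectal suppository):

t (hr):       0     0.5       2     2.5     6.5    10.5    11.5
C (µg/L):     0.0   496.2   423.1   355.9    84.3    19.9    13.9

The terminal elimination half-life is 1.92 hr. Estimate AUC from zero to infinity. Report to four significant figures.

Trapezoidal AUC_0→11.5:
  [0→0.5]: (0.0+496.2)/2 × 0.5 = 124.05
  [0.5→2]: (496.2+423.1)/2 × 1.5 = 689.475
  [2→2.5]: (423.1+355.9)/2 × 0.5 = 194.75
  [2.5→6.5]: (355.9+84.3)/2 × 4 = 880.4
  [6.5→10.5]: (84.3+19.9)/2 × 4 = 208.4
  [10.5→11.5]: (19.9+13.9)/2 × 1 = 16.9
  Sum = 2113.975 µg/L·hr
k_e = ln2 / t½ = 0.693147 / 1.92 = 0.3610 hr^-1
Extrapolated tail: C_last / k_e = 13.9 / 0.361 = 38.504
AUC_0→∞ = 2113.975 + 38.504 = 2152.479 µg/L·hr

AUC = 2152 µg/L·hr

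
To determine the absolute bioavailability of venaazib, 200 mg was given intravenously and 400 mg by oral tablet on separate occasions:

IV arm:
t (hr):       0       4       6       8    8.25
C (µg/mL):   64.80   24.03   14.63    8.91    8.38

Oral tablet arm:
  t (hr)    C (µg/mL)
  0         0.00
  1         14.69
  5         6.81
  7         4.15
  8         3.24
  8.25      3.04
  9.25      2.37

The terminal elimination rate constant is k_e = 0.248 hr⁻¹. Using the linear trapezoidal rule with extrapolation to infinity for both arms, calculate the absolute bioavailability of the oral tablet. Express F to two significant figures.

Trapezoidal AUC_0→8.25 (IV):
  [0→4]: (64.80+24.03)/2 × 4 = 177.66
  [4→6]: (24.03+14.63)/2 × 2 = 38.66
  [6→8]: (14.63+8.91)/2 × 2 = 23.54
  [8→8.25]: (8.91+8.38)/2 × 0.25 = 2.16125
  Sum = 242.02125 µg/mL·hr
IV tail: 8.38/0.248 = 33.790; AUC_iv,0→∞ = 242.02125 + 33.790 = 275.81125 µg/mL·hr
Trapezoidal AUC_0→9.25 (oral tablet):
  [0→1]: (0.00+14.69)/2 × 1 = 7.345
  [1→5]: (14.69+6.81)/2 × 4 = 43.0
  [5→7]: (6.81+4.15)/2 × 2 = 10.96
  [7→8]: (4.15+3.24)/2 × 1 = 3.695
  [8→8.25]: (3.24+3.04)/2 × 0.25 = 0.785
  [8.25→9.25]: (3.04+2.37)/2 × 1 = 2.705
  Sum = 68.49 µg/mL·hr
oral tablet tail: 2.37/0.248 = 9.556; AUC_ev,0→∞ = 68.49 + 9.556 = 78.046 µg/mL·hr
F = (AUC_ev/D_ev)/(AUC_iv/D_iv) = (78.046/400)/(275.81125/200) = 0.195115/1.37906 = 0.1415

F = 0.14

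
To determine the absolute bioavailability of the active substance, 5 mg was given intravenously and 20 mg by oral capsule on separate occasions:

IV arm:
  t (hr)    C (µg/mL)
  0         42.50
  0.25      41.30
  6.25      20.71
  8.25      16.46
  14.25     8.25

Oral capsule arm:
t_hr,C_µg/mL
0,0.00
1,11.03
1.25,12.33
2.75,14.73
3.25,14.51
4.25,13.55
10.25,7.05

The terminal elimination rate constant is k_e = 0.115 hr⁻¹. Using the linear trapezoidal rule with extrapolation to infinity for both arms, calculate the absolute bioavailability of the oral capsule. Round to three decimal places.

Trapezoidal AUC_0→14.25 (IV):
  [0→0.25]: (42.50+41.30)/2 × 0.25 = 10.475
  [0.25→6.25]: (41.30+20.71)/2 × 6 = 186.03
  [6.25→8.25]: (20.71+16.46)/2 × 2 = 37.17
  [8.25→14.25]: (16.46+8.25)/2 × 6 = 74.13
  Sum = 307.805 µg/mL·hr
IV tail: 8.25/0.115 = 71.739; AUC_iv,0→∞ = 307.805 + 71.739 = 379.544 µg/mL·hr
Trapezoidal AUC_0→10.25 (oral capsule):
  [0→1]: (0.00+11.03)/2 × 1 = 5.515
  [1→1.25]: (11.03+12.33)/2 × 0.25 = 2.92
  [1.25→2.75]: (12.33+14.73)/2 × 1.5 = 20.295
  [2.75→3.25]: (14.73+14.51)/2 × 0.5 = 7.31
  [3.25→4.25]: (14.51+13.55)/2 × 1 = 14.03
  [4.25→10.25]: (13.55+7.05)/2 × 6 = 61.8
  Sum = 111.87 µg/mL·hr
oral capsule tail: 7.05/0.115 = 61.304; AUC_ev,0→∞ = 111.87 + 61.304 = 173.174 µg/mL·hr
F = (AUC_ev/D_ev)/(AUC_iv/D_iv) = (173.174/20)/(379.544/5) = 8.6587/75.9088 = 0.1141

F = 0.114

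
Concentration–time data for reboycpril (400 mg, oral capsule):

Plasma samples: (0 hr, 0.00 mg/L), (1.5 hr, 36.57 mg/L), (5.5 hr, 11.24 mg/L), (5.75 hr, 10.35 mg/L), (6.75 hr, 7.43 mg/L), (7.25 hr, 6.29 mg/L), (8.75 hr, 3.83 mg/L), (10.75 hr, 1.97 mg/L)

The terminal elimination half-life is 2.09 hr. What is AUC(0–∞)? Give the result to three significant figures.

AUC = 157 mg/L·hr

Trapezoidal AUC_0→10.75:
  [0→1.5]: (0.00+36.57)/2 × 1.5 = 27.4275
  [1.5→5.5]: (36.57+11.24)/2 × 4 = 95.62
  [5.5→5.75]: (11.24+10.35)/2 × 0.25 = 2.69875
  [5.75→6.75]: (10.35+7.43)/2 × 1 = 8.89
  [6.75→7.25]: (7.43+6.29)/2 × 0.5 = 3.43
  [7.25→8.75]: (6.29+3.83)/2 × 1.5 = 7.59
  [8.75→10.75]: (3.83+1.97)/2 × 2 = 5.8
  Sum = 151.45625 mg/L·hr
k_e = ln2 / t½ = 0.693147 / 2.09 = 0.3316 hr^-1
Extrapolated tail: C_last / k_e = 1.97 / 0.3316 = 5.941
AUC_0→∞ = 151.45625 + 5.941 = 157.39725 mg/L·hr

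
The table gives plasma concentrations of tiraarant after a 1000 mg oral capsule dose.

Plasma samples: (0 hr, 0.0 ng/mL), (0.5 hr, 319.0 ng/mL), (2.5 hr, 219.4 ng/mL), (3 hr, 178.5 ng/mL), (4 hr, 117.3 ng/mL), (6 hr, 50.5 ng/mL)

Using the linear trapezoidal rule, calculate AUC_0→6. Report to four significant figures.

AUC = 1033 ng/mL·hr

Trapezoidal AUC_0→6:
  [0→0.5]: (0.0+319.0)/2 × 0.5 = 79.75
  [0.5→2.5]: (319.0+219.4)/2 × 2 = 538.4
  [2.5→3]: (219.4+178.5)/2 × 0.5 = 99.475
  [3→4]: (178.5+117.3)/2 × 1 = 147.9
  [4→6]: (117.3+50.5)/2 × 2 = 167.8
  Sum = 1033.325 ng/mL·hr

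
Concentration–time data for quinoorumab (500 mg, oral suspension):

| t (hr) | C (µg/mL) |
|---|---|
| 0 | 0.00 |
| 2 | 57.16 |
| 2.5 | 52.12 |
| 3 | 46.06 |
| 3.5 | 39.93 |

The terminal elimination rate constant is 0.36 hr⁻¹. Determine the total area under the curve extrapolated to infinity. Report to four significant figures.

Trapezoidal AUC_0→3.5:
  [0→2]: (0.00+57.16)/2 × 2 = 57.16
  [2→2.5]: (57.16+52.12)/2 × 0.5 = 27.32
  [2.5→3]: (52.12+46.06)/2 × 0.5 = 24.545
  [3→3.5]: (46.06+39.93)/2 × 0.5 = 21.4975
  Sum = 130.5225 µg/mL·hr
Extrapolated tail: C_last / k_e = 39.93 / 0.36 = 110.917
AUC_0→∞ = 130.5225 + 110.917 = 241.4395 µg/mL·hr

AUC = 241.4 µg/mL·hr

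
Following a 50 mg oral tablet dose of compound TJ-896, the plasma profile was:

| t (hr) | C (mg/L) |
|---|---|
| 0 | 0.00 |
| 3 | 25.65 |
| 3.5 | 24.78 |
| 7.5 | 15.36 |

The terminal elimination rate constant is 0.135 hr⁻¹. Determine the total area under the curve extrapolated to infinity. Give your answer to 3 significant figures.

AUC = 245 mg/L·hr

Trapezoidal AUC_0→7.5:
  [0→3]: (0.00+25.65)/2 × 3 = 38.475
  [3→3.5]: (25.65+24.78)/2 × 0.5 = 12.6075
  [3.5→7.5]: (24.78+15.36)/2 × 4 = 80.28
  Sum = 131.3625 mg/L·hr
Extrapolated tail: C_last / k_e = 15.36 / 0.135 = 113.778
AUC_0→∞ = 131.3625 + 113.778 = 245.1405 mg/L·hr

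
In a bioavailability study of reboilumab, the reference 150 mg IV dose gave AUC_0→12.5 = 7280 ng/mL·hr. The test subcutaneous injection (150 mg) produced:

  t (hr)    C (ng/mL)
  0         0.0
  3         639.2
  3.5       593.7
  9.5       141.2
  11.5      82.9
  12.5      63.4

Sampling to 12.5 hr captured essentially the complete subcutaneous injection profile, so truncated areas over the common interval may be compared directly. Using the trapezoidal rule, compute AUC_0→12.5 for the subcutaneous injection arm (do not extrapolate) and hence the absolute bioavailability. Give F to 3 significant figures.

F = 0.518

Trapezoidal AUC_0→12.5 (subcutaneous injection):
  [0→3]: (0.0+639.2)/2 × 3 = 958.8
  [3→3.5]: (639.2+593.7)/2 × 0.5 = 308.225
  [3.5→9.5]: (593.7+141.2)/2 × 6 = 2204.7
  [9.5→11.5]: (141.2+82.9)/2 × 2 = 224.1
  [11.5→12.5]: (82.9+63.4)/2 × 1 = 73.15
  Sum = 3768.975 ng/mL·hr
F = (AUC_ev/D_ev)/(AUC_iv/D_iv) = (3768.975/150)/(7280/150) = 25.1265/48.5333 = 0.5177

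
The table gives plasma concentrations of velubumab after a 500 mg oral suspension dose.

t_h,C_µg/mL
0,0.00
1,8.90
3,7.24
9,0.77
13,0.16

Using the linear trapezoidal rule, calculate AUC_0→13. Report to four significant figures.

Trapezoidal AUC_0→13:
  [0→1]: (0.00+8.90)/2 × 1 = 4.45
  [1→3]: (8.90+7.24)/2 × 2 = 16.14
  [3→9]: (7.24+0.77)/2 × 6 = 24.03
  [9→13]: (0.77+0.16)/2 × 4 = 1.86
  Sum = 46.48 µg/mL·h

AUC = 46.48 µg/mL·h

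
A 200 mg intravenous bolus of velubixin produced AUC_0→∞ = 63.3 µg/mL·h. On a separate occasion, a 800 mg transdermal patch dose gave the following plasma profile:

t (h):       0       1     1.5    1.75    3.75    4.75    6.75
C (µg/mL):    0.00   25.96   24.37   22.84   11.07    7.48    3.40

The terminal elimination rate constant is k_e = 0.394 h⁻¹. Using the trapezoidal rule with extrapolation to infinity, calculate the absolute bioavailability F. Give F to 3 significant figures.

F = 0.372

Trapezoidal AUC_0→6.75 (transdermal patch):
  [0→1]: (0.00+25.96)/2 × 1 = 12.98
  [1→1.5]: (25.96+24.37)/2 × 0.5 = 12.5825
  [1.5→1.75]: (24.37+22.84)/2 × 0.25 = 5.90125
  [1.75→3.75]: (22.84+11.07)/2 × 2 = 33.91
  [3.75→4.75]: (11.07+7.48)/2 × 1 = 9.275
  [4.75→6.75]: (7.48+3.40)/2 × 2 = 10.88
  Sum = 85.52875 µg/mL·h
Tail: C_last/k_e = 3.40/0.394 = 8.629
AUC_0→∞ (transdermal patch) = 85.52875 + 8.629 = 94.15775 µg/mL·h
F = (AUC_ev/D_ev)/(AUC_iv/D_iv) = (94.15775/800)/(63.3/200) = 0.117697/0.3165 = 0.3719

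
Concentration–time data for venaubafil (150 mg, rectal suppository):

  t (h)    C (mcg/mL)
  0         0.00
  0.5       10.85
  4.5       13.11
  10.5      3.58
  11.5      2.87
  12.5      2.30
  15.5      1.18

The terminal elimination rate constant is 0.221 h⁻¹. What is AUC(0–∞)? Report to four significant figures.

Trapezoidal AUC_0→15.5:
  [0→0.5]: (0.00+10.85)/2 × 0.5 = 2.7125
  [0.5→4.5]: (10.85+13.11)/2 × 4 = 47.92
  [4.5→10.5]: (13.11+3.58)/2 × 6 = 50.07
  [10.5→11.5]: (3.58+2.87)/2 × 1 = 3.225
  [11.5→12.5]: (2.87+2.30)/2 × 1 = 2.585
  [12.5→15.5]: (2.30+1.18)/2 × 3 = 5.22
  Sum = 111.7325 mcg/mL·h
Extrapolated tail: C_last / k_e = 1.18 / 0.221 = 5.339
AUC_0→∞ = 111.7325 + 5.339 = 117.0715 mcg/mL·h

AUC = 117.1 mcg/mL·h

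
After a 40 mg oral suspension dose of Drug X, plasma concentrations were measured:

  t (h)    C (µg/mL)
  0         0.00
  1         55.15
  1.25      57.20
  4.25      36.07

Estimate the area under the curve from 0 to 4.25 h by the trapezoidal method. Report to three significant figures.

Trapezoidal AUC_0→4.25:
  [0→1]: (0.00+55.15)/2 × 1 = 27.575
  [1→1.25]: (55.15+57.20)/2 × 0.25 = 14.04375
  [1.25→4.25]: (57.20+36.07)/2 × 3 = 139.905
  Sum = 181.52375 µg/mL·h

AUC = 182 µg/mL·h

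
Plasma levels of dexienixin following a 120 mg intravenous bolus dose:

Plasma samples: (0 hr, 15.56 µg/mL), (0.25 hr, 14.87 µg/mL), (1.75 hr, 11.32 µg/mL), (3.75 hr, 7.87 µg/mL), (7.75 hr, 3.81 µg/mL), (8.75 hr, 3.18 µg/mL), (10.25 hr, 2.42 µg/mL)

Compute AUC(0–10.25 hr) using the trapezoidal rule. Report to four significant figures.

AUC = 73.69 µg/mL·hr

Trapezoidal AUC_0→10.25:
  [0→0.25]: (15.56+14.87)/2 × 0.25 = 3.80375
  [0.25→1.75]: (14.87+11.32)/2 × 1.5 = 19.6425
  [1.75→3.75]: (11.32+7.87)/2 × 2 = 19.19
  [3.75→7.75]: (7.87+3.81)/2 × 4 = 23.36
  [7.75→8.75]: (3.81+3.18)/2 × 1 = 3.495
  [8.75→10.25]: (3.18+2.42)/2 × 1.5 = 4.2
  Sum = 73.69125 µg/mL·hr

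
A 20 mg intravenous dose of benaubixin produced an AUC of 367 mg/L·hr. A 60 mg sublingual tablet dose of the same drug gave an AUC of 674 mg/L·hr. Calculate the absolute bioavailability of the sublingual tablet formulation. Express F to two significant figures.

F = (AUC_ev / D_ev) / (AUC_iv / D_iv)
  = (674/60) / (367/20)
  = 11.2333 / 18.35 = 0.6122

F = 0.61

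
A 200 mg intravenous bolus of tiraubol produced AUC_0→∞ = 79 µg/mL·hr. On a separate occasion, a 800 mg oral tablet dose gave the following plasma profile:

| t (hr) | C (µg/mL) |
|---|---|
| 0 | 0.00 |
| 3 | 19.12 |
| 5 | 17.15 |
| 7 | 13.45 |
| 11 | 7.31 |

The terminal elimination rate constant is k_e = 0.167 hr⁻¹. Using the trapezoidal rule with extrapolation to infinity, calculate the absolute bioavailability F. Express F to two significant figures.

F = 0.57

Trapezoidal AUC_0→11 (oral tablet):
  [0→3]: (0.00+19.12)/2 × 3 = 28.68
  [3→5]: (19.12+17.15)/2 × 2 = 36.27
  [5→7]: (17.15+13.45)/2 × 2 = 30.6
  [7→11]: (13.45+7.31)/2 × 4 = 41.52
  Sum = 137.07 µg/mL·hr
Tail: C_last/k_e = 7.31/0.167 = 43.772
AUC_0→∞ (oral tablet) = 137.07 + 43.772 = 180.842 µg/mL·hr
F = (AUC_ev/D_ev)/(AUC_iv/D_iv) = (180.842/800)/(79/200) = 0.2260525/0.395 = 0.5723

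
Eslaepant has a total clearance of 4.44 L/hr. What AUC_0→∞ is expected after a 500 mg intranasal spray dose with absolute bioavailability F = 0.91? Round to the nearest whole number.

AUC = 102 mg/L·hr

AUC_0→∞ = F × Dose / CL
        = 0.91 × 500 / 4.44 = 102.477 mg/L·hr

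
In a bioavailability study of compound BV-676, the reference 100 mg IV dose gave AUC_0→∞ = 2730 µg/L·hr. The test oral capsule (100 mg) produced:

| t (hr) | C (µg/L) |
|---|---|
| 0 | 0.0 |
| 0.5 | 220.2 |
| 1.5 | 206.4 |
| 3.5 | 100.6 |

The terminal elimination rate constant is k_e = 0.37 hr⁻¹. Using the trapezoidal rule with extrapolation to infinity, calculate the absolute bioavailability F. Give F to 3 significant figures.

F = 0.310

Trapezoidal AUC_0→3.5 (oral capsule):
  [0→0.5]: (0.0+220.2)/2 × 0.5 = 55.05
  [0.5→1.5]: (220.2+206.4)/2 × 1 = 213.3
  [1.5→3.5]: (206.4+100.6)/2 × 2 = 307.0
  Sum = 575.35 µg/L·hr
Tail: C_last/k_e = 100.6/0.37 = 271.892
AUC_0→∞ (oral capsule) = 575.35 + 271.892 = 847.242 µg/L·hr
F = (AUC_ev/D_ev)/(AUC_iv/D_iv) = (847.242/100)/(2730/100) = 8.47242/27.3 = 0.3103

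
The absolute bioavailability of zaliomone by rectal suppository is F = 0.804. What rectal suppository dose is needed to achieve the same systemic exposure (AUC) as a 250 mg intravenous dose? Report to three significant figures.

For equal systemic exposure: F × D_ev = D_iv
D_ev = D_iv / F = 250 / 0.804 = 310.945 mg

D_rectal = 311 mg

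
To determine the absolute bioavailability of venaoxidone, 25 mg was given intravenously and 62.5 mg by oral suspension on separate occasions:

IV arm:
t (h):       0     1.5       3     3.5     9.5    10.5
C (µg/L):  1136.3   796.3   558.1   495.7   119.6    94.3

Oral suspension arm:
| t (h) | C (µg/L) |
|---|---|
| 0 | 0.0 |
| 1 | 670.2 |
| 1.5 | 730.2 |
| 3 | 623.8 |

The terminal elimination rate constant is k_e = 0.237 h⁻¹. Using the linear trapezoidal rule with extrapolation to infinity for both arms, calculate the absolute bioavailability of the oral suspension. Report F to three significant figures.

Trapezoidal AUC_0→10.5 (IV):
  [0→1.5]: (1136.3+796.3)/2 × 1.5 = 1449.45
  [1.5→3]: (796.3+558.1)/2 × 1.5 = 1015.8
  [3→3.5]: (558.1+495.7)/2 × 0.5 = 263.45
  [3.5→9.5]: (495.7+119.6)/2 × 6 = 1845.9
  [9.5→10.5]: (119.6+94.3)/2 × 1 = 106.95
  Sum = 4681.55 µg/L·h
IV tail: 94.3/0.237 = 397.890; AUC_iv,0→∞ = 4681.55 + 397.890 = 5079.44 µg/L·h
Trapezoidal AUC_0→3 (oral suspension):
  [0→1]: (0.0+670.2)/2 × 1 = 335.1
  [1→1.5]: (670.2+730.2)/2 × 0.5 = 350.1
  [1.5→3]: (730.2+623.8)/2 × 1.5 = 1015.5
  Sum = 1700.7 µg/L·h
oral suspension tail: 623.8/0.237 = 2632.068; AUC_ev,0→∞ = 1700.7 + 2632.068 = 4332.768 µg/L·h
F = (AUC_ev/D_ev)/(AUC_iv/D_iv) = (4332.768/62.5)/(5079.44/25) = 69.324288/203.1776 = 0.3412

F = 0.341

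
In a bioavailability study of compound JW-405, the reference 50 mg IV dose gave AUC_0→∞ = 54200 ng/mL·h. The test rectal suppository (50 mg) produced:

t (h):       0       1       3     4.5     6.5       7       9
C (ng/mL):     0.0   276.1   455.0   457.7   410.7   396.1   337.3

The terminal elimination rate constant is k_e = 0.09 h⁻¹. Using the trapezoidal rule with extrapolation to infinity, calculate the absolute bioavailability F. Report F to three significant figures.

Trapezoidal AUC_0→9 (rectal suppository):
  [0→1]: (0.0+276.1)/2 × 1 = 138.05
  [1→3]: (276.1+455.0)/2 × 2 = 731.1
  [3→4.5]: (455.0+457.7)/2 × 1.5 = 684.525
  [4.5→6.5]: (457.7+410.7)/2 × 2 = 868.4
  [6.5→7]: (410.7+396.1)/2 × 0.5 = 201.7
  [7→9]: (396.1+337.3)/2 × 2 = 733.4
  Sum = 3357.175 ng/mL·h
Tail: C_last/k_e = 337.3/0.09 = 3747.778
AUC_0→∞ (rectal suppository) = 3357.175 + 3747.778 = 7104.953 ng/mL·h
F = (AUC_ev/D_ev)/(AUC_iv/D_iv) = (7104.953/50)/(54200/50) = 142.09906/1084 = 0.1311

F = 0.131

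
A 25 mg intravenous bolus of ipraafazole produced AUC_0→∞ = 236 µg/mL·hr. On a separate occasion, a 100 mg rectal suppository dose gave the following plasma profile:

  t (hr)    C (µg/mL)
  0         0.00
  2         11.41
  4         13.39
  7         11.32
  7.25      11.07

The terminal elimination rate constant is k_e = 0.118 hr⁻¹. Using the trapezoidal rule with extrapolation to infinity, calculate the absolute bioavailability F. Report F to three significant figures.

Trapezoidal AUC_0→7.25 (rectal suppository):
  [0→2]: (0.00+11.41)/2 × 2 = 11.41
  [2→4]: (11.41+13.39)/2 × 2 = 24.8
  [4→7]: (13.39+11.32)/2 × 3 = 37.065
  [7→7.25]: (11.32+11.07)/2 × 0.25 = 2.79875
  Sum = 76.07375 µg/mL·hr
Tail: C_last/k_e = 11.07/0.118 = 93.814
AUC_0→∞ (rectal suppository) = 76.07375 + 93.814 = 169.88775 µg/mL·hr
F = (AUC_ev/D_ev)/(AUC_iv/D_iv) = (169.88775/100)/(236/25) = 1.6988775/9.44 = 0.1800

F = 0.180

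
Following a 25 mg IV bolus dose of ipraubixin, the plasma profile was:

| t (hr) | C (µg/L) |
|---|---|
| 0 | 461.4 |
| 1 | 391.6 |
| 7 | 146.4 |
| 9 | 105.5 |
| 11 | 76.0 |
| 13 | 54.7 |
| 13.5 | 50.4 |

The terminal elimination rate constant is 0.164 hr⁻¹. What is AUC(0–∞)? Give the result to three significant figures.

AUC = 2940 µg/L·hr

Trapezoidal AUC_0→13.5:
  [0→1]: (461.4+391.6)/2 × 1 = 426.5
  [1→7]: (391.6+146.4)/2 × 6 = 1614.0
  [7→9]: (146.4+105.5)/2 × 2 = 251.9
  [9→11]: (105.5+76.0)/2 × 2 = 181.5
  [11→13]: (76.0+54.7)/2 × 2 = 130.7
  [13→13.5]: (54.7+50.4)/2 × 0.5 = 26.275
  Sum = 2630.875 µg/L·hr
Extrapolated tail: C_last / k_e = 50.4 / 0.164 = 307.317
AUC_0→∞ = 2630.875 + 307.317 = 2938.192 µg/L·hr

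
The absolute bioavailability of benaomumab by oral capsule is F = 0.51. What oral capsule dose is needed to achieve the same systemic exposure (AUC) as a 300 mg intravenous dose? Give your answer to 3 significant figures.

D_oral = 588 mg

For equal systemic exposure: F × D_ev = D_iv
D_ev = D_iv / F = 300 / 0.51 = 588.235 mg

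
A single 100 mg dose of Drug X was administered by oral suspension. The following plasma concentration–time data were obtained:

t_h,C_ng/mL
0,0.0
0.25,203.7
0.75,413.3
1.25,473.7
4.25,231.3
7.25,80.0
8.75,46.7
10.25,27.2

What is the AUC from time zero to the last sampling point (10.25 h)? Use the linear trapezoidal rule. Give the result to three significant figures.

Trapezoidal AUC_0→10.25:
  [0→0.25]: (0.0+203.7)/2 × 0.25 = 25.4625
  [0.25→0.75]: (203.7+413.3)/2 × 0.5 = 154.25
  [0.75→1.25]: (413.3+473.7)/2 × 0.5 = 221.75
  [1.25→4.25]: (473.7+231.3)/2 × 3 = 1057.5
  [4.25→7.25]: (231.3+80.0)/2 × 3 = 466.95
  [7.25→8.75]: (80.0+46.7)/2 × 1.5 = 95.025
  [8.75→10.25]: (46.7+27.2)/2 × 1.5 = 55.425
  Sum = 2076.3625 ng/mL·h

AUC = 2080 ng/mL·h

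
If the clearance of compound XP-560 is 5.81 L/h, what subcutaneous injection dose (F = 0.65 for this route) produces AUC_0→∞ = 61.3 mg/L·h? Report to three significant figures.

Dose = 548 mg

Dose = CL × AUC_0→∞ / F
     = 5.81 × 61.3 / 0.65 = 547.928 mg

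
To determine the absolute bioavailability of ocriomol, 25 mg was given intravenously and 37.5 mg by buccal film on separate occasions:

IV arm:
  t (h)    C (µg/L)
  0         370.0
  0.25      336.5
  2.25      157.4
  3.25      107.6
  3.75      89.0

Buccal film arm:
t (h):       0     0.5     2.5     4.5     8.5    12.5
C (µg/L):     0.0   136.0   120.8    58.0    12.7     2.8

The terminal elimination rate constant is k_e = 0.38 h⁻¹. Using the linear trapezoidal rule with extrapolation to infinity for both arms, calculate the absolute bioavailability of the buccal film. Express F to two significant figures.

Trapezoidal AUC_0→3.75 (IV):
  [0→0.25]: (370.0+336.5)/2 × 0.25 = 88.3125
  [0.25→2.25]: (336.5+157.4)/2 × 2 = 493.9
  [2.25→3.25]: (157.4+107.6)/2 × 1 = 132.5
  [3.25→3.75]: (107.6+89.0)/2 × 0.5 = 49.15
  Sum = 763.8625 µg/L·h
IV tail: 89.0/0.38 = 234.211; AUC_iv,0→∞ = 763.8625 + 234.211 = 998.0735 µg/L·h
Trapezoidal AUC_0→12.5 (buccal film):
  [0→0.5]: (0.0+136.0)/2 × 0.5 = 34.0
  [0.5→2.5]: (136.0+120.8)/2 × 2 = 256.8
  [2.5→4.5]: (120.8+58.0)/2 × 2 = 178.8
  [4.5→8.5]: (58.0+12.7)/2 × 4 = 141.4
  [8.5→12.5]: (12.7+2.8)/2 × 4 = 31.0
  Sum = 642.0 µg/L·h
buccal film tail: 2.8/0.38 = 7.368; AUC_ev,0→∞ = 642.0 + 7.368 = 649.368 µg/L·h
F = (AUC_ev/D_ev)/(AUC_iv/D_iv) = (649.368/37.5)/(998.0735/25) = 17.31648/39.92294 = 0.4337

F = 0.43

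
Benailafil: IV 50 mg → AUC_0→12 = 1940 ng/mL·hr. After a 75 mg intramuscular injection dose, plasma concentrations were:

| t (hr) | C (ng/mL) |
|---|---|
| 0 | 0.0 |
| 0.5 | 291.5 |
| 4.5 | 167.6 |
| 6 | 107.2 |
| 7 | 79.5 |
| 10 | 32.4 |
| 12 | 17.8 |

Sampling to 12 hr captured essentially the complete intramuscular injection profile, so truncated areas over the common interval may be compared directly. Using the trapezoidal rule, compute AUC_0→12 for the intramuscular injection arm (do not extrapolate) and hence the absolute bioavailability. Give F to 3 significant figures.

F = 0.518

Trapezoidal AUC_0→12 (intramuscular injection):
  [0→0.5]: (0.0+291.5)/2 × 0.5 = 72.875
  [0.5→4.5]: (291.5+167.6)/2 × 4 = 918.2
  [4.5→6]: (167.6+107.2)/2 × 1.5 = 206.1
  [6→7]: (107.2+79.5)/2 × 1 = 93.35
  [7→10]: (79.5+32.4)/2 × 3 = 167.85
  [10→12]: (32.4+17.8)/2 × 2 = 50.2
  Sum = 1508.575 ng/mL·hr
F = (AUC_ev/D_ev)/(AUC_iv/D_iv) = (1508.575/75)/(1940/50) = 20.1143/38.8 = 0.5184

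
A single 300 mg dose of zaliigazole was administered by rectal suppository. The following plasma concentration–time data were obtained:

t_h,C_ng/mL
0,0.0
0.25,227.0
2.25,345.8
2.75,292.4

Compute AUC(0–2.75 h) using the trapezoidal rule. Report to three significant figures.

Trapezoidal AUC_0→2.75:
  [0→0.25]: (0.0+227.0)/2 × 0.25 = 28.375
  [0.25→2.25]: (227.0+345.8)/2 × 2 = 572.8
  [2.25→2.75]: (345.8+292.4)/2 × 0.5 = 159.55
  Sum = 760.725 ng/mL·h

AUC = 761 ng/mL·h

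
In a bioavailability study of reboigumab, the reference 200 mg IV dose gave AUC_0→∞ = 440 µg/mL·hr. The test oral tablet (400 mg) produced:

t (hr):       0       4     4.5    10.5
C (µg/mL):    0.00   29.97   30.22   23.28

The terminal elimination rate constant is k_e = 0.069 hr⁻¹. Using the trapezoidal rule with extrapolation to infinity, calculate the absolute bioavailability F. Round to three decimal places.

Trapezoidal AUC_0→10.5 (oral tablet):
  [0→4]: (0.00+29.97)/2 × 4 = 59.94
  [4→4.5]: (29.97+30.22)/2 × 0.5 = 15.0475
  [4.5→10.5]: (30.22+23.28)/2 × 6 = 160.5
  Sum = 235.4875 µg/mL·hr
Tail: C_last/k_e = 23.28/0.069 = 337.391
AUC_0→∞ (oral tablet) = 235.4875 + 337.391 = 572.8785 µg/mL·hr
F = (AUC_ev/D_ev)/(AUC_iv/D_iv) = (572.8785/400)/(440/200) = 1.4322/2.2 = 0.6510

F = 0.651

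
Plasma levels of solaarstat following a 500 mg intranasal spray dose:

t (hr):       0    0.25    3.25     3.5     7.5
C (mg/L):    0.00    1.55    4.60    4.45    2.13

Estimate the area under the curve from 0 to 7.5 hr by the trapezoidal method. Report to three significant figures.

AUC = 23.7 mg/L·hr

Trapezoidal AUC_0→7.5:
  [0→0.25]: (0.00+1.55)/2 × 0.25 = 0.19375
  [0.25→3.25]: (1.55+4.60)/2 × 3 = 9.225
  [3.25→3.5]: (4.60+4.45)/2 × 0.25 = 1.13125
  [3.5→7.5]: (4.45+2.13)/2 × 4 = 13.16
  Sum = 23.71 mg/L·hr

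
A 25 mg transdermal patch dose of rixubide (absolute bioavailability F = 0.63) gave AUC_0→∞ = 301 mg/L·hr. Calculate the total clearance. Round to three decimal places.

CL = F × Dose / AUC_0→∞
   = 0.63 × 25 / 301 = 0.0523256 L/hr

CL = 0.052 L/hr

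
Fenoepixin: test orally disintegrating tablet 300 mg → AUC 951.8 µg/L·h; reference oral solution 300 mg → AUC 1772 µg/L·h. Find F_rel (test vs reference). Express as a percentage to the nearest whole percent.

F_rel = 54%

F_rel = (AUC_test/D_test) / (AUC_ref/D_ref)
      = (951.8/300) / (1772/300)
      = 3.17267 / 5.90667 = 0.5371 = 53.71%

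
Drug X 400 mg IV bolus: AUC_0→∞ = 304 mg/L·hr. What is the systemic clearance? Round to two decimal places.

CL = 1.32 L/hr

CL = Dose_iv / AUC_0→∞
   = 400 / 304 = 1.31579 L/hr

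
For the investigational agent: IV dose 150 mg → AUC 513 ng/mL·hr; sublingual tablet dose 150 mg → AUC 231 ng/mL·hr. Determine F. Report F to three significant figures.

F = 0.450

F = (AUC_ev / D_ev) / (AUC_iv / D_iv)
  = (231/150) / (513/150)
  = 1.54 / 3.42 = 0.4503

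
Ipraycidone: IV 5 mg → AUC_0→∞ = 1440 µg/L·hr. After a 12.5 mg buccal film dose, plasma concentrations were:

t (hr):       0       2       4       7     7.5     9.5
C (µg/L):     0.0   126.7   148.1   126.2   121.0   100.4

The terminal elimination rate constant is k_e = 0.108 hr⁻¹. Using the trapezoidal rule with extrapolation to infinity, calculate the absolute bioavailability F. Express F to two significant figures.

Trapezoidal AUC_0→9.5 (buccal film):
  [0→2]: (0.0+126.7)/2 × 2 = 126.7
  [2→4]: (126.7+148.1)/2 × 2 = 274.8
  [4→7]: (148.1+126.2)/2 × 3 = 411.45
  [7→7.5]: (126.2+121.0)/2 × 0.5 = 61.8
  [7.5→9.5]: (121.0+100.4)/2 × 2 = 221.4
  Sum = 1096.15 µg/L·hr
Tail: C_last/k_e = 100.4/0.108 = 929.630
AUC_0→∞ (buccal film) = 1096.15 + 929.630 = 2025.78 µg/L·hr
F = (AUC_ev/D_ev)/(AUC_iv/D_iv) = (2025.78/12.5)/(1440/5) = 162.0624/288 = 0.5627

F = 0.56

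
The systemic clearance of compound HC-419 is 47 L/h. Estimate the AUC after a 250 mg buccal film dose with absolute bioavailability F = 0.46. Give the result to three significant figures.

AUC_0→∞ = F × Dose / CL
        = 0.46 × 250 / 47 = 2.44681 mg/L·h

AUC = 2.45 mg/L·h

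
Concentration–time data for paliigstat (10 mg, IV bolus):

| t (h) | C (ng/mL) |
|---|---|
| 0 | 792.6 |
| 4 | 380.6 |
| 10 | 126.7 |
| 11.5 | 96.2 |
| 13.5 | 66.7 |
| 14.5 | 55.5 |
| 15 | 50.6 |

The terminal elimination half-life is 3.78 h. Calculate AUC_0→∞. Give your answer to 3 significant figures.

Trapezoidal AUC_0→15:
  [0→4]: (792.6+380.6)/2 × 4 = 2346.4
  [4→10]: (380.6+126.7)/2 × 6 = 1521.9
  [10→11.5]: (126.7+96.2)/2 × 1.5 = 167.175
  [11.5→13.5]: (96.2+66.7)/2 × 2 = 162.9
  [13.5→14.5]: (66.7+55.5)/2 × 1 = 61.1
  [14.5→15]: (55.5+50.6)/2 × 0.5 = 26.525
  Sum = 4286.0 ng/mL·h
k_e = ln2 / t½ = 0.693147 / 3.78 = 0.1834 h^-1
Extrapolated tail: C_last / k_e = 50.6 / 0.1834 = 275.900
AUC_0→∞ = 4286.0 + 275.900 = 4561.9 ng/mL·h

AUC = 4560 ng/mL·h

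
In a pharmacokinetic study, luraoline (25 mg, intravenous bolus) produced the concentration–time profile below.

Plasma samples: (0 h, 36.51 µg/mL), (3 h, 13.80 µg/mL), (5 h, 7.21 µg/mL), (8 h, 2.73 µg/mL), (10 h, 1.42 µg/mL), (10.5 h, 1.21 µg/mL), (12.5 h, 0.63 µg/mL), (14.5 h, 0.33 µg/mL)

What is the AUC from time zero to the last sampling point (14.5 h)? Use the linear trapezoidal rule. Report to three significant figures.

Trapezoidal AUC_0→14.5:
  [0→3]: (36.51+13.80)/2 × 3 = 75.465
  [3→5]: (13.80+7.21)/2 × 2 = 21.01
  [5→8]: (7.21+2.73)/2 × 3 = 14.91
  [8→10]: (2.73+1.42)/2 × 2 = 4.15
  [10→10.5]: (1.42+1.21)/2 × 0.5 = 0.6575
  [10.5→12.5]: (1.21+0.63)/2 × 2 = 1.84
  [12.5→14.5]: (0.63+0.33)/2 × 2 = 0.96
  Sum = 118.9925 µg/mL·h

AUC = 119 µg/mL·h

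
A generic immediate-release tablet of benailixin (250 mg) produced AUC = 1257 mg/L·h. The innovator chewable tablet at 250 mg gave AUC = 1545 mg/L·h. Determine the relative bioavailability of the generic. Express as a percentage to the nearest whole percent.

F_rel = (AUC_test/D_test) / (AUC_ref/D_ref)
      = (1257/250) / (1545/250)
      = 5.028 / 6.18 = 0.8136 = 81.36%

F_rel = 81%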